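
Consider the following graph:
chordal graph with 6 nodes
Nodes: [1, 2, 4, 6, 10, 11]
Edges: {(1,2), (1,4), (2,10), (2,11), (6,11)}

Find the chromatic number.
χ(G) = 2

Clique number ω(G) = 2 (lower bound: χ ≥ ω).
The graph is bipartite (no odd cycle), so 2 colors suffice: χ(G) = 2.
A valid 2-coloring: color 1: [2, 4, 6]; color 2: [1, 10, 11].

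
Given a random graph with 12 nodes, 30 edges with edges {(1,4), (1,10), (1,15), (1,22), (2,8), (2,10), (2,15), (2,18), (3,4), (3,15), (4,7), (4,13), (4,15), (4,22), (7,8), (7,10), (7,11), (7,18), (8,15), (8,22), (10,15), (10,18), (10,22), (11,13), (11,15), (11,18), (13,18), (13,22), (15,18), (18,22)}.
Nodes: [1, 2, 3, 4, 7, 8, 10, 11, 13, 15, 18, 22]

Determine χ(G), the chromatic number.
Clique number ω(G) = 4 (lower bound: χ ≥ ω).
The clique on [2, 10, 15, 18] has size 4, forcing χ ≥ 4, and the coloring below uses 4 colors, so χ(G) = 4.
A valid 4-coloring: color 1: [7, 15, 22]; color 2: [4, 8, 18]; color 3: [3, 10, 13]; color 4: [1, 2, 11].

χ(G) = 4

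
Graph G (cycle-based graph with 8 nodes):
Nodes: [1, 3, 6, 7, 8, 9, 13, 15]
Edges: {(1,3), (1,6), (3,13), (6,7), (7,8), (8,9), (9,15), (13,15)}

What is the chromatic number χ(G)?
Clique number ω(G) = 2 (lower bound: χ ≥ ω).
The graph is bipartite (no odd cycle), so 2 colors suffice: χ(G) = 2.
A valid 2-coloring: color 1: [3, 6, 8, 15]; color 2: [1, 7, 9, 13].

χ(G) = 2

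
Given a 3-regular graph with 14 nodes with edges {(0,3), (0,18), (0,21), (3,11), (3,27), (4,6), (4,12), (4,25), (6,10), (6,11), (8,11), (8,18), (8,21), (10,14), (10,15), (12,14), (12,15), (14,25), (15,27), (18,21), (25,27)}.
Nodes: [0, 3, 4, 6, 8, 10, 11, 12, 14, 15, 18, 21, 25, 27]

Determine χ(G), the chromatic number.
Clique number ω(G) = 3 (lower bound: χ ≥ ω).
The clique on [0, 18, 21] has size 3, forcing χ ≥ 3, and the coloring below uses 3 colors, so χ(G) = 3.
A valid 3-coloring: color 1: [3, 6, 15, 21, 25]; color 2: [10, 11, 12, 18, 27]; color 3: [0, 4, 8, 14].

χ(G) = 3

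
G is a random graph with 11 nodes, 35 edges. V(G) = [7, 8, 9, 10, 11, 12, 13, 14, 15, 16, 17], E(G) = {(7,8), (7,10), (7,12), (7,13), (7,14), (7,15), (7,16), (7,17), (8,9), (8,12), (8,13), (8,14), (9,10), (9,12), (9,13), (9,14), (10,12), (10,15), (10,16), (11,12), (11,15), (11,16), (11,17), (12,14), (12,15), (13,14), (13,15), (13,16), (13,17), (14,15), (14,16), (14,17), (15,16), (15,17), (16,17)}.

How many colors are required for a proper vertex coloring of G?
χ(G) = 6

Clique number ω(G) = 6 (lower bound: χ ≥ ω).
The clique on [7, 13, 14, 15, 16, 17] has size 6, forcing χ ≥ 6, and the coloring below uses 6 colors, so χ(G) = 6.
A valid 6-coloring: color 1: [10, 11, 14]; color 2: [8, 15]; color 3: [7, 9]; color 4: [12, 13]; color 5: [16]; color 6: [17].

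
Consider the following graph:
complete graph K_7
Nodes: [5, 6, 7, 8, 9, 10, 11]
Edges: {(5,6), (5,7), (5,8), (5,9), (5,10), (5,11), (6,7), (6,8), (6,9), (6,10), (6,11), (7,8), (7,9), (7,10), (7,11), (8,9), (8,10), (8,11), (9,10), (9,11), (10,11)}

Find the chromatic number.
χ(G) = 7

Clique number ω(G) = 7 (lower bound: χ ≥ ω).
The clique on [5, 6, 7, 8, 9, 10, 11] has size 7, forcing χ ≥ 7, and the coloring below uses 7 colors, so χ(G) = 7.
A valid 7-coloring: color 1: [8]; color 2: [5]; color 3: [7]; color 4: [11]; color 5: [9]; color 6: [6]; color 7: [10].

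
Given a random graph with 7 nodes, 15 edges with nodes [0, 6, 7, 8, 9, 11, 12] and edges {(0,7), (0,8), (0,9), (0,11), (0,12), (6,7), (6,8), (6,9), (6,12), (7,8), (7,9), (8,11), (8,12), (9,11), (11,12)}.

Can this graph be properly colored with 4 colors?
A valid 4-coloring: color 1: [8, 9]; color 2: [0, 6]; color 3: [7, 12]; color 4: [11].
(χ(G) = 4 ≤ 4.)

Yes, G is 4-colorable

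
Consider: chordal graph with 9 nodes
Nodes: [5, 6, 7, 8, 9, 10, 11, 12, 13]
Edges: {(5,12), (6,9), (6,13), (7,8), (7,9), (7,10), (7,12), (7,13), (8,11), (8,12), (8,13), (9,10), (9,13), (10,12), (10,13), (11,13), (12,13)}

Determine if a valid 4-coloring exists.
Yes, G is 4-colorable

A valid 4-coloring: color 1: [5, 13]; color 2: [6, 7, 11]; color 3: [9, 12]; color 4: [8, 10].
(χ(G) = 4 ≤ 4.)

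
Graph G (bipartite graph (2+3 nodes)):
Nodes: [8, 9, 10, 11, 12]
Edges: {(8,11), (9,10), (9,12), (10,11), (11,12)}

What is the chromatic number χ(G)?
χ(G) = 2

Clique number ω(G) = 2 (lower bound: χ ≥ ω).
The graph is bipartite (no odd cycle), so 2 colors suffice: χ(G) = 2.
A valid 2-coloring: color 1: [9, 11]; color 2: [8, 10, 12].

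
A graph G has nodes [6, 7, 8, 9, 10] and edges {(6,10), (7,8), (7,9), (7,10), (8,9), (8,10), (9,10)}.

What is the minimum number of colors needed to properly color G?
χ(G) = 4

Clique number ω(G) = 4 (lower bound: χ ≥ ω).
The clique on [7, 8, 9, 10] has size 4, forcing χ ≥ 4, and the coloring below uses 4 colors, so χ(G) = 4.
A valid 4-coloring: color 1: [10]; color 2: [6, 9]; color 3: [7]; color 4: [8].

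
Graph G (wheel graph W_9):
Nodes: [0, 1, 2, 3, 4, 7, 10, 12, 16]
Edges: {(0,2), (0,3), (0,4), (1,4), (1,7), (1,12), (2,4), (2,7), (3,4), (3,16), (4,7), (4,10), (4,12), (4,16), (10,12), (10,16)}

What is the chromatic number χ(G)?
χ(G) = 3

Clique number ω(G) = 3 (lower bound: χ ≥ ω).
The clique on [0, 2, 4] has size 3, forcing χ ≥ 3, and the coloring below uses 3 colors, so χ(G) = 3.
A valid 3-coloring: color 1: [4]; color 2: [1, 2, 3, 10]; color 3: [0, 7, 12, 16].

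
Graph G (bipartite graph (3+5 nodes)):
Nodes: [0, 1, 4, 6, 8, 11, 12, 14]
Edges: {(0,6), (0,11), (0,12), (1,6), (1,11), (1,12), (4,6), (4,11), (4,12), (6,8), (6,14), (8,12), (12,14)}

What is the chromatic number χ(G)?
Clique number ω(G) = 2 (lower bound: χ ≥ ω).
The graph is bipartite (no odd cycle), so 2 colors suffice: χ(G) = 2.
A valid 2-coloring: color 1: [6, 11, 12]; color 2: [0, 1, 4, 8, 14].

χ(G) = 2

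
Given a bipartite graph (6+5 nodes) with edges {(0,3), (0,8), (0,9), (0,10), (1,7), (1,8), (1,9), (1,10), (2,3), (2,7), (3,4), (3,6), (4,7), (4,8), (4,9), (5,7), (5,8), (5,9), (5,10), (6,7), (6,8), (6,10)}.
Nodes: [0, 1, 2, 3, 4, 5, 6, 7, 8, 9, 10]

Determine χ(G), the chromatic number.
χ(G) = 2

Clique number ω(G) = 2 (lower bound: χ ≥ ω).
The graph is bipartite (no odd cycle), so 2 colors suffice: χ(G) = 2.
A valid 2-coloring: color 1: [3, 7, 8, 9, 10]; color 2: [0, 1, 2, 4, 5, 6].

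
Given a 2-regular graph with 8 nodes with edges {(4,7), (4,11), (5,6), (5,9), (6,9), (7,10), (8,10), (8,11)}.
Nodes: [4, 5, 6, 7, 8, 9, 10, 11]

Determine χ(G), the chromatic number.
Clique number ω(G) = 3 (lower bound: χ ≥ ω).
The clique on [5, 6, 9] has size 3, forcing χ ≥ 3, and the coloring below uses 3 colors, so χ(G) = 3.
A valid 3-coloring: color 1: [4, 6, 8]; color 2: [5, 10, 11]; color 3: [7, 9].

χ(G) = 3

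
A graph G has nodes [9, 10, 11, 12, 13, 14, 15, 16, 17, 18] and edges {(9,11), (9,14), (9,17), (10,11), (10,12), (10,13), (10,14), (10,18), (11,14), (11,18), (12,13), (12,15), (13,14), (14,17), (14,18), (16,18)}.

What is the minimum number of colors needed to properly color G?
Clique number ω(G) = 4 (lower bound: χ ≥ ω).
The clique on [10, 11, 14, 18] has size 4, forcing χ ≥ 4, and the coloring below uses 4 colors, so χ(G) = 4.
A valid 4-coloring: color 1: [12, 14, 16]; color 2: [9, 10, 15]; color 3: [11, 13, 17]; color 4: [18].

χ(G) = 4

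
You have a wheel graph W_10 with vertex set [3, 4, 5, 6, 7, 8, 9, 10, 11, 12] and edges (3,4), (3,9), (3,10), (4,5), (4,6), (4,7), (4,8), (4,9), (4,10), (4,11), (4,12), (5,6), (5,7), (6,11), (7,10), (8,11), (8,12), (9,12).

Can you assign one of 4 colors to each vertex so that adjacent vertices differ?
A valid 4-coloring: color 1: [4]; color 2: [5, 9, 10, 11]; color 3: [3, 6, 7, 8]; color 4: [12].
(χ(G) = 4 ≤ 4.)

Yes, G is 4-colorable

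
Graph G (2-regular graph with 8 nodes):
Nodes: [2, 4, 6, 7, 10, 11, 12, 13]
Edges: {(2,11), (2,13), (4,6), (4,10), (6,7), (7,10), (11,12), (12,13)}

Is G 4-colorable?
Yes, G is 4-colorable

A valid 4-coloring: color 1: [6, 10, 11, 13]; color 2: [2, 4, 7, 12].
(χ(G) = 2 ≤ 4.)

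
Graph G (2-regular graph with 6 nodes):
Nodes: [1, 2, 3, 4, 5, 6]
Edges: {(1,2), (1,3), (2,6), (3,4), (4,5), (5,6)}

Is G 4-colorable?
Yes, G is 4-colorable

A valid 4-coloring: color 1: [1, 4, 6]; color 2: [2, 3, 5].
(χ(G) = 2 ≤ 4.)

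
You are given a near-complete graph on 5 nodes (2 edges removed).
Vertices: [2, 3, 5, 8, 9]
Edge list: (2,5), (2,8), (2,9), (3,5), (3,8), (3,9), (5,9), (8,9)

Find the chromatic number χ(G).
χ(G) = 3

Clique number ω(G) = 3 (lower bound: χ ≥ ω).
The clique on [2, 8, 9] has size 3, forcing χ ≥ 3, and the coloring below uses 3 colors, so χ(G) = 3.
A valid 3-coloring: color 1: [9]; color 2: [2, 3]; color 3: [5, 8].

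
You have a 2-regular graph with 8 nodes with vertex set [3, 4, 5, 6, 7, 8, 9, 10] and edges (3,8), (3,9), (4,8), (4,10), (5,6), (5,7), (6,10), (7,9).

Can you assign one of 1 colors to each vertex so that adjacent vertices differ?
Edge (3,8) forces its endpoints to differ, so 1 color is not enough.

No, G is not 1-colorable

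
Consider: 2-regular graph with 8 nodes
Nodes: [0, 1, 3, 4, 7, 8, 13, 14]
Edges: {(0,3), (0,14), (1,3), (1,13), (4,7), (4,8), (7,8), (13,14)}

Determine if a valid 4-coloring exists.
Yes, G is 4-colorable

A valid 4-coloring: color 1: [3, 4, 13]; color 2: [1, 7, 14]; color 3: [0, 8].
(χ(G) = 3 ≤ 4.)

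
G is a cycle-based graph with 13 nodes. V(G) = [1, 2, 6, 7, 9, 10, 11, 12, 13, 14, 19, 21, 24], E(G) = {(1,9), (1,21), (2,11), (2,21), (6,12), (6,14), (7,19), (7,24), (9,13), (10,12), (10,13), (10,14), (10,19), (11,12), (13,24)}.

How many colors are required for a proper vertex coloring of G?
χ(G) = 3

Clique number ω(G) = 2 (lower bound: χ ≥ ω).
Odd cycle [19, 7, 24, 13, 10] needs 3 colors (χ ≥ 3).
The coloring below uses 3 colors, so χ(G) = 3.
A valid 3-coloring: color 1: [6, 7, 9, 10, 11, 21]; color 2: [1, 2, 12, 13, 14, 19]; color 3: [24].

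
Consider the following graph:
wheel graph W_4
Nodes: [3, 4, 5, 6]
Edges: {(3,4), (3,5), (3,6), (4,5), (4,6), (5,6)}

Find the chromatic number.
Clique number ω(G) = 4 (lower bound: χ ≥ ω).
The clique on [3, 4, 5, 6] has size 4, forcing χ ≥ 4, and the coloring below uses 4 colors, so χ(G) = 4.
A valid 4-coloring: color 1: [4]; color 2: [6]; color 3: [3]; color 4: [5].

χ(G) = 4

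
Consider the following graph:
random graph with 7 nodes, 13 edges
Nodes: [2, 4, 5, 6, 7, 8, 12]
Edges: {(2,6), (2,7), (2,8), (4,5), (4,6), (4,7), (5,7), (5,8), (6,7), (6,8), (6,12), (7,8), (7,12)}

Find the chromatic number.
χ(G) = 4

Clique number ω(G) = 4 (lower bound: χ ≥ ω).
The clique on [2, 6, 7, 8] has size 4, forcing χ ≥ 4, and the coloring below uses 4 colors, so χ(G) = 4.
A valid 4-coloring: color 1: [7]; color 2: [5, 6]; color 3: [4, 8, 12]; color 4: [2].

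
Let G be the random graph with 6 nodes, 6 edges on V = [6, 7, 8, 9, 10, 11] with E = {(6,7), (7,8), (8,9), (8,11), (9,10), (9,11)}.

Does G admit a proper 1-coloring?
The clique on vertices [8, 9, 11] has size 3 > 1, so it alone needs 3 colors.

No, G is not 1-colorable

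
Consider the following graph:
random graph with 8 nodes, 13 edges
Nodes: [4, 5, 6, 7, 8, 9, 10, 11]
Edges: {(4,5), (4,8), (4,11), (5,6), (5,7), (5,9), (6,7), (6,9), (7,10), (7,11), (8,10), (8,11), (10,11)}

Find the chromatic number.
Clique number ω(G) = 3 (lower bound: χ ≥ ω).
The clique on [8, 10, 11] has size 3, forcing χ ≥ 3, and the coloring below uses 3 colors, so χ(G) = 3.
A valid 3-coloring: color 1: [5, 11]; color 2: [7, 8, 9]; color 3: [4, 6, 10].

χ(G) = 3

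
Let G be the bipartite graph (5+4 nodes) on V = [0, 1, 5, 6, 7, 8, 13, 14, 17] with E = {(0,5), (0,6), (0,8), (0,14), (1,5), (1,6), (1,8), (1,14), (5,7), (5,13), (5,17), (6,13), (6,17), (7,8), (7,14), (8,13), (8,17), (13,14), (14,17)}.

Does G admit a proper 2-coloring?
A valid 2-coloring: color 1: [5, 6, 8, 14]; color 2: [0, 1, 7, 13, 17].
(χ(G) = 2 ≤ 2.)

Yes, G is 2-colorable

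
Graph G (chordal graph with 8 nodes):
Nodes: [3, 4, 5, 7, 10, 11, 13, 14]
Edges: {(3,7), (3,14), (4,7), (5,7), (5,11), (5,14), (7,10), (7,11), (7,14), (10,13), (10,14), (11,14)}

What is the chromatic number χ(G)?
Clique number ω(G) = 4 (lower bound: χ ≥ ω).
The clique on [5, 7, 11, 14] has size 4, forcing χ ≥ 4, and the coloring below uses 4 colors, so χ(G) = 4.
A valid 4-coloring: color 1: [7, 13]; color 2: [4, 14]; color 3: [3, 5, 10]; color 4: [11].

χ(G) = 4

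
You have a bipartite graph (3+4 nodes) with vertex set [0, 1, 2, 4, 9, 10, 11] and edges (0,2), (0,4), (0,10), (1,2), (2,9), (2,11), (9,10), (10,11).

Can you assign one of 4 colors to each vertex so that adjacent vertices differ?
Yes, G is 4-colorable

A valid 4-coloring: color 1: [2, 4, 10]; color 2: [0, 1, 9, 11].
(χ(G) = 2 ≤ 4.)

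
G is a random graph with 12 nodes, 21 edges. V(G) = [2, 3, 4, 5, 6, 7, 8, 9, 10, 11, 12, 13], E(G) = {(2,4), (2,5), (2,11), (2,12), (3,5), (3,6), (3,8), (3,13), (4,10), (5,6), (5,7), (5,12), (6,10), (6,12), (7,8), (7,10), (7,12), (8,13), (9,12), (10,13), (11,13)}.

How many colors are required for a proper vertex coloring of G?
Clique number ω(G) = 3 (lower bound: χ ≥ ω).
The clique on [3, 5, 6] has size 3, forcing χ ≥ 3, and the coloring below uses 3 colors, so χ(G) = 3.
A valid 3-coloring: color 1: [5, 8, 9, 10, 11]; color 2: [3, 4, 12]; color 3: [2, 6, 7, 13].

χ(G) = 3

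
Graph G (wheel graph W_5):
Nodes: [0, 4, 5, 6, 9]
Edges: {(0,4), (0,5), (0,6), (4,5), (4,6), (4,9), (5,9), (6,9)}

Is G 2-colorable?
No, G is not 2-colorable

The clique on vertices [0, 4, 5] has size 3 > 2, so it alone needs 3 colors.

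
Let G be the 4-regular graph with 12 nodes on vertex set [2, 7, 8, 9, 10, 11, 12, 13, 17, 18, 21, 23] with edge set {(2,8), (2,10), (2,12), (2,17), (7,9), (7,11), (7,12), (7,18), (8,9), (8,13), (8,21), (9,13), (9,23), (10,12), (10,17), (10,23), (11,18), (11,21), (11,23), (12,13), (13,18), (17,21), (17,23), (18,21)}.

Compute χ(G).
Clique number ω(G) = 3 (lower bound: χ ≥ ω).
The clique on [2, 10, 17] has size 3, forcing χ ≥ 3, and the coloring below uses 3 colors, so χ(G) = 3.
A valid 3-coloring: color 1: [8, 12, 17, 18]; color 2: [2, 7, 13, 21, 23]; color 3: [9, 10, 11].

χ(G) = 3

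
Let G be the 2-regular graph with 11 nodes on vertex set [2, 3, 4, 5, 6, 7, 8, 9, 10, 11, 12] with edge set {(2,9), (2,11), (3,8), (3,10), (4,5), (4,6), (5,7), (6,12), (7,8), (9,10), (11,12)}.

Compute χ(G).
Clique number ω(G) = 2 (lower bound: χ ≥ ω).
Odd cycle [5, 7, 8, 3, 10, 9, 2, 11, 12, 6, 4] needs 3 colors (χ ≥ 3).
The coloring below uses 3 colors, so χ(G) = 3.
A valid 3-coloring: color 1: [3, 6, 7, 9, 11]; color 2: [2, 5, 8, 10, 12]; color 3: [4].

χ(G) = 3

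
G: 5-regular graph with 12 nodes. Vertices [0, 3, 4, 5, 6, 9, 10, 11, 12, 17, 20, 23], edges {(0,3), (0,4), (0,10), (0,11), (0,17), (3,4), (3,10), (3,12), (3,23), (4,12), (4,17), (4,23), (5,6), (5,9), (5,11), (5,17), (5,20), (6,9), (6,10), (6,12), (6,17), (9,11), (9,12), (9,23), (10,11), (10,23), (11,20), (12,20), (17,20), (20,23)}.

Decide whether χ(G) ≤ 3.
Odd cycle [20, 11, 9, 6, 17] needs 3 colors (χ ≥ 3).
Vertex 5 is adjacent to every vertex of [6, 9, 11, 17, 20], which already need 3 colors among themselves, so 5 needs a new color (χ ≥ 4).
Hence χ(G) ≥ 4 > 3, so no proper 3-coloring exists.

No, G is not 3-colorable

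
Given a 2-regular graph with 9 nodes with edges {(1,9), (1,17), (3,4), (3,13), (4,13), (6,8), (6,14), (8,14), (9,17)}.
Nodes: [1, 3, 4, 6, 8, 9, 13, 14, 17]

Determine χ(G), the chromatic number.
χ(G) = 3

Clique number ω(G) = 3 (lower bound: χ ≥ ω).
The clique on [1, 9, 17] has size 3, forcing χ ≥ 3, and the coloring below uses 3 colors, so χ(G) = 3.
A valid 3-coloring: color 1: [4, 9, 14]; color 2: [1, 3, 6]; color 3: [8, 13, 17].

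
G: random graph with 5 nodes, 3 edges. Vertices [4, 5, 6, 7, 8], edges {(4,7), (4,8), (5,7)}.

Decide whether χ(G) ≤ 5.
A valid 5-coloring: color 1: [4, 5, 6]; color 2: [7, 8].
(χ(G) = 2 ≤ 5.)

Yes, G is 5-colorable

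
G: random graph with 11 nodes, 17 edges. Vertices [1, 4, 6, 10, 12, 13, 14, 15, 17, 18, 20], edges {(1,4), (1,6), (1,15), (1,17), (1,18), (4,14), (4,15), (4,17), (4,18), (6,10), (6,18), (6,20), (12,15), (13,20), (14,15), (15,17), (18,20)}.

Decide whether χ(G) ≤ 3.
The clique on vertices [1, 4, 15, 17] has size 4 > 3, so it alone needs 4 colors.

No, G is not 3-colorable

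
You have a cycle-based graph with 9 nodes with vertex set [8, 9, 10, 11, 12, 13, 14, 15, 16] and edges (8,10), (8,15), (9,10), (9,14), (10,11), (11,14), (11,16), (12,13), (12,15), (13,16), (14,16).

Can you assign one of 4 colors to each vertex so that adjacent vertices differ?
A valid 4-coloring: color 1: [10, 13, 14, 15]; color 2: [8, 9, 11, 12]; color 3: [16].
(χ(G) = 3 ≤ 4.)

Yes, G is 4-colorable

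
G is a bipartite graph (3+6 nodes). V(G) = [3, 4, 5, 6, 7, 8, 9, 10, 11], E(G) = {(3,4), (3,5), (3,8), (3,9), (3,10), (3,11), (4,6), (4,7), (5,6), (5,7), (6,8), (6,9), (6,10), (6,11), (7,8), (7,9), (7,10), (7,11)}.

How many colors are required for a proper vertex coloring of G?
Clique number ω(G) = 2 (lower bound: χ ≥ ω).
The graph is bipartite (no odd cycle), so 2 colors suffice: χ(G) = 2.
A valid 2-coloring: color 1: [3, 6, 7]; color 2: [4, 5, 8, 9, 10, 11].

χ(G) = 2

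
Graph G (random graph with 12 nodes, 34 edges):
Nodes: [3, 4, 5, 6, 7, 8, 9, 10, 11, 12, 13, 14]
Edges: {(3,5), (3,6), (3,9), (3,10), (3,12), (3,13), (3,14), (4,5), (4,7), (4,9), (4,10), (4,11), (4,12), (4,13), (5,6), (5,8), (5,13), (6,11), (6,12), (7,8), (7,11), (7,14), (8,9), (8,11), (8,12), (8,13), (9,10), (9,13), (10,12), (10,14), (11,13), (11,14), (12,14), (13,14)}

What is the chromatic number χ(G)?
Clique number ω(G) = 4 (lower bound: χ ≥ ω).
The clique on [3, 10, 12, 14] has size 4, forcing χ ≥ 4, and the coloring below uses 4 colors, so χ(G) = 4.
A valid 4-coloring: color 1: [4, 6, 8, 14]; color 2: [7, 10, 13]; color 3: [3, 11]; color 4: [5, 9, 12].

χ(G) = 4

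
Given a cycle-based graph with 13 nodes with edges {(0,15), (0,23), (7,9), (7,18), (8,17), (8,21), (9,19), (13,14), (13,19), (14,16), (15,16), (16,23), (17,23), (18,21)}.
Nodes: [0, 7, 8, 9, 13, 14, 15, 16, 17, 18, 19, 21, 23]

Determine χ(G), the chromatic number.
Clique number ω(G) = 2 (lower bound: χ ≥ ω).
Odd cycle [23, 17, 8, 21, 18, 7, 9, 19, 13, 14, 16] needs 3 colors (χ ≥ 3).
The coloring below uses 3 colors, so χ(G) = 3.
A valid 3-coloring: color 1: [0, 7, 16, 17, 19, 21]; color 2: [8, 9, 14, 15, 18, 23]; color 3: [13].

χ(G) = 3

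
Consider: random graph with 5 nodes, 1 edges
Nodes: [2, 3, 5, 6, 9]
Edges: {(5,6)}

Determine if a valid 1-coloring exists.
Edge (5,6) forces its endpoints to differ, so 1 color is not enough.

No, G is not 1-colorable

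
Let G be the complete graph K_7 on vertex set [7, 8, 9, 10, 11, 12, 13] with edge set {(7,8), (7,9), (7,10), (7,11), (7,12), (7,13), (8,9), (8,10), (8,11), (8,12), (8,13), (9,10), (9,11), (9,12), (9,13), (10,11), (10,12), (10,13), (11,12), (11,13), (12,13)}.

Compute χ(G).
Clique number ω(G) = 7 (lower bound: χ ≥ ω).
The clique on [7, 8, 9, 10, 11, 12, 13] has size 7, forcing χ ≥ 7, and the coloring below uses 7 colors, so χ(G) = 7.
A valid 7-coloring: color 1: [11]; color 2: [9]; color 3: [10]; color 4: [13]; color 5: [8]; color 6: [12]; color 7: [7].

χ(G) = 7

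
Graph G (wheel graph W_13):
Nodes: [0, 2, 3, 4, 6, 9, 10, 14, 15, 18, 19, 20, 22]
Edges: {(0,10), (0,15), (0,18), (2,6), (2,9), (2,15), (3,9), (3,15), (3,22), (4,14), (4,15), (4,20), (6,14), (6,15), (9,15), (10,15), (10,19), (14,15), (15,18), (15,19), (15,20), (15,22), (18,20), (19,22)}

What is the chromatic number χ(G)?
χ(G) = 3

Clique number ω(G) = 3 (lower bound: χ ≥ ω).
The clique on [0, 10, 15] has size 3, forcing χ ≥ 3, and the coloring below uses 3 colors, so χ(G) = 3.
A valid 3-coloring: color 1: [15]; color 2: [4, 6, 9, 10, 18, 22]; color 3: [0, 2, 3, 14, 19, 20].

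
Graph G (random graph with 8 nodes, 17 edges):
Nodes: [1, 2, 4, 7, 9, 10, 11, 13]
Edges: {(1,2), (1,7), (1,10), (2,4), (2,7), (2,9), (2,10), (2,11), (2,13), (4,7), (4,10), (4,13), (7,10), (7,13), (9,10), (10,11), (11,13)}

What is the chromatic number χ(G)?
Clique number ω(G) = 4 (lower bound: χ ≥ ω).
The clique on [1, 2, 7, 10] has size 4, forcing χ ≥ 4, and the coloring below uses 4 colors, so χ(G) = 4.
A valid 4-coloring: color 1: [2]; color 2: [10, 13]; color 3: [7, 9, 11]; color 4: [1, 4].

χ(G) = 4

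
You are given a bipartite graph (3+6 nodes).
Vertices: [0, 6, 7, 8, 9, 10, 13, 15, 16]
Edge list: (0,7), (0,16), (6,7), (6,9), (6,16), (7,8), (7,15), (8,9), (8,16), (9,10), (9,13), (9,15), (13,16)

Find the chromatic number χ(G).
χ(G) = 2

Clique number ω(G) = 2 (lower bound: χ ≥ ω).
The graph is bipartite (no odd cycle), so 2 colors suffice: χ(G) = 2.
A valid 2-coloring: color 1: [7, 9, 16]; color 2: [0, 6, 8, 10, 13, 15].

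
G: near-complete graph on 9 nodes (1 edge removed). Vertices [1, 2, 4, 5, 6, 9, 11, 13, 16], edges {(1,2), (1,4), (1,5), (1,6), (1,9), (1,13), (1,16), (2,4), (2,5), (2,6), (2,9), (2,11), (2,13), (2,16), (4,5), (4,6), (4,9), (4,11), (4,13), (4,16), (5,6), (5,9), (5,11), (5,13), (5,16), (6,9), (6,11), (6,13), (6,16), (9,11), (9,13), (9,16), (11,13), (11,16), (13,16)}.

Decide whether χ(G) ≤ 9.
Yes, G is 9-colorable

A valid 9-coloring: color 1: [9]; color 2: [13]; color 3: [5]; color 4: [2]; color 5: [16]; color 6: [4]; color 7: [6]; color 8: [1, 11].
(χ(G) = 8 ≤ 9.)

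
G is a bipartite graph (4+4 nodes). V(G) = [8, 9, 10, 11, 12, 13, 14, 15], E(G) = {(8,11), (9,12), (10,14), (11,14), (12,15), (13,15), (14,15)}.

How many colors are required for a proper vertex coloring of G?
Clique number ω(G) = 2 (lower bound: χ ≥ ω).
The graph is bipartite (no odd cycle), so 2 colors suffice: χ(G) = 2.
A valid 2-coloring: color 1: [9, 10, 11, 15]; color 2: [8, 12, 13, 14].

χ(G) = 2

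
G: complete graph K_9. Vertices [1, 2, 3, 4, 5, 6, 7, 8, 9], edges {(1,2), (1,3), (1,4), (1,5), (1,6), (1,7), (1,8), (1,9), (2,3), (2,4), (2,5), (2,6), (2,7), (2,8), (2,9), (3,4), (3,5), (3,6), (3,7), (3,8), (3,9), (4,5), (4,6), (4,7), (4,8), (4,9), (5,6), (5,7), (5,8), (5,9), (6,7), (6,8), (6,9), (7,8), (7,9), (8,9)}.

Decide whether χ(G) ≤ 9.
A valid 9-coloring: color 1: [4]; color 2: [5]; color 3: [3]; color 4: [2]; color 5: [9]; color 6: [6]; color 7: [1]; color 8: [7]; color 9: [8].
(χ(G) = 9 ≤ 9.)

Yes, G is 9-colorable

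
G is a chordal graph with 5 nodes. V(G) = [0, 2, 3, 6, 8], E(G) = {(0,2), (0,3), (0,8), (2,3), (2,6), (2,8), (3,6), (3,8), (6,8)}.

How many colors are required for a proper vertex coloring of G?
Clique number ω(G) = 4 (lower bound: χ ≥ ω).
The clique on [0, 2, 3, 8] has size 4, forcing χ ≥ 4, and the coloring below uses 4 colors, so χ(G) = 4.
A valid 4-coloring: color 1: [3]; color 2: [2]; color 3: [8]; color 4: [0, 6].

χ(G) = 4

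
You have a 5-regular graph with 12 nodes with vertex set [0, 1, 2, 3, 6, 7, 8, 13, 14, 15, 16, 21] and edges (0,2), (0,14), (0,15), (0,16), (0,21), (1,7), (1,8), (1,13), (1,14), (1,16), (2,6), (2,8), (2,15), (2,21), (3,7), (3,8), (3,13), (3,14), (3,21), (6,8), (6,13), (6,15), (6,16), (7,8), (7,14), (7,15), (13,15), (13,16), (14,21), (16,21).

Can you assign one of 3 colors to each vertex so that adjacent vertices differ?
Suppose a proper 3-coloring c exists. The clique [0, 2, 15] takes 3 distinct colors; by symmetry let c(0) = 1, c(2) = 2, c(15) = 3.
- Vertex 6: neighbors [2, 15] already have colors [2, 3] ⇒ c(6) = 1.
- Vertex 8: neighbors [6, 2] already have colors [1, 2] ⇒ c(8) = 3.
- Vertex 13: neighbors [6, 15] already have colors [1, 3] ⇒ c(13) = 2.
- Vertex 1: neighbors [13, 8] already have colors [2, 3] ⇒ c(1) = 1.
- Vertex 3: neighbors [13, 8] already have colors [2, 3] ⇒ c(3) = 1.
- Vertex 21: neighbors [0, 2] already have colors [1, 2] ⇒ c(21) = 3.
- Vertex 16: neighbors [0, 13, 21] already have colors [1, 2, 3] — all 3 colors blocked. Contradiction.
The forced assignments end in a contradiction, so G has no proper 3-coloring (χ ≥ 4).

No, G is not 3-colorable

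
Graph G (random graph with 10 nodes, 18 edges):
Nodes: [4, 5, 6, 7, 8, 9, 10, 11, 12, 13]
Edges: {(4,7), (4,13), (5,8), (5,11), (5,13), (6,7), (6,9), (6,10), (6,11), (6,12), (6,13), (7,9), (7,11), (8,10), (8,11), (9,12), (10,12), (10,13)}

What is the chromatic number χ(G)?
Clique number ω(G) = 3 (lower bound: χ ≥ ω).
The clique on [5, 8, 11] has size 3, forcing χ ≥ 3, and the coloring below uses 3 colors, so χ(G) = 3.
A valid 3-coloring: color 1: [4, 5, 6]; color 2: [7, 8, 12, 13]; color 3: [9, 10, 11].

χ(G) = 3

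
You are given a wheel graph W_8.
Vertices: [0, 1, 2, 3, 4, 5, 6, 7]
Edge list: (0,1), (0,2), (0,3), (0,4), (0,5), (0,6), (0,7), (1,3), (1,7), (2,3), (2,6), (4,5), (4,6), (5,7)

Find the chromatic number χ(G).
χ(G) = 4

Clique number ω(G) = 3 (lower bound: χ ≥ ω).
Odd cycle [2, 3, 1, 7, 5, 4, 6] needs 3 colors (χ ≥ 3).
Vertex 0 is adjacent to every vertex of [1, 2, 3, 4, 5, 6, 7], which already need 3 colors among themselves, so 0 needs a new color (χ ≥ 4).
The coloring below uses 4 colors, so χ(G) = 4.
A valid 4-coloring: color 1: [0]; color 2: [1, 2, 4]; color 3: [3, 6, 7]; color 4: [5].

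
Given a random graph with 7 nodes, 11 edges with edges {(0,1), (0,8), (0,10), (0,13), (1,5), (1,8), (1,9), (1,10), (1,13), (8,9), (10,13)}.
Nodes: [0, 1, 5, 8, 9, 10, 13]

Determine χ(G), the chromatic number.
Clique number ω(G) = 4 (lower bound: χ ≥ ω).
The clique on [0, 1, 10, 13] has size 4, forcing χ ≥ 4, and the coloring below uses 4 colors, so χ(G) = 4.
A valid 4-coloring: color 1: [1]; color 2: [0, 5, 9]; color 3: [8, 13]; color 4: [10].

χ(G) = 4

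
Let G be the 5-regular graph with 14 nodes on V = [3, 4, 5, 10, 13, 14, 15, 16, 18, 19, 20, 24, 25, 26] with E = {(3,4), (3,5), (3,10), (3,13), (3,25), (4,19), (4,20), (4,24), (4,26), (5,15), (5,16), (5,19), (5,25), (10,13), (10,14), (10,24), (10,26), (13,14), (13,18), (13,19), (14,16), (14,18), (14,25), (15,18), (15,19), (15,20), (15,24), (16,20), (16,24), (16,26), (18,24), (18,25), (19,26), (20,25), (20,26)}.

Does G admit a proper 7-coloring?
Yes, G is 7-colorable

A valid 7-coloring: color 1: [13, 24, 25, 26]; color 2: [5, 10, 18, 20]; color 3: [3, 16, 19]; color 4: [4, 14, 15].
(χ(G) = 4 ≤ 7.)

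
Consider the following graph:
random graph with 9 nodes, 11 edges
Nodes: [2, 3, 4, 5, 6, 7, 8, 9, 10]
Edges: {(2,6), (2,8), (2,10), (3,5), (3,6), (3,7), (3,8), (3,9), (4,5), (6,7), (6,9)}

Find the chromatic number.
χ(G) = 3

Clique number ω(G) = 3 (lower bound: χ ≥ ω).
The clique on [3, 6, 9] has size 3, forcing χ ≥ 3, and the coloring below uses 3 colors, so χ(G) = 3.
A valid 3-coloring: color 1: [2, 3, 4]; color 2: [5, 6, 8, 10]; color 3: [7, 9].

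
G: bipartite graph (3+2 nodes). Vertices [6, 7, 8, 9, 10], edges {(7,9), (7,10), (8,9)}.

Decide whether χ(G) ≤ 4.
Yes, G is 4-colorable

A valid 4-coloring: color 1: [6, 9, 10]; color 2: [7, 8].
(χ(G) = 2 ≤ 4.)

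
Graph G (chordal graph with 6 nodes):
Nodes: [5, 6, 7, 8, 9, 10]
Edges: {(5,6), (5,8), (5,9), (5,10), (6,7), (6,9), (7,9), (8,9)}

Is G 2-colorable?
No, G is not 2-colorable

The clique on vertices [5, 8, 9] has size 3 > 2, so it alone needs 3 colors.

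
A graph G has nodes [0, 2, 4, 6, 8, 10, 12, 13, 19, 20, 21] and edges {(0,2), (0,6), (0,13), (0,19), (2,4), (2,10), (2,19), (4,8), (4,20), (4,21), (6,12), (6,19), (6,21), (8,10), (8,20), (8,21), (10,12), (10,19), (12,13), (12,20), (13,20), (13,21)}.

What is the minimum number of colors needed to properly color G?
χ(G) = 3

Clique number ω(G) = 3 (lower bound: χ ≥ ω).
The clique on [0, 2, 19] has size 3, forcing χ ≥ 3, and the coloring below uses 3 colors, so χ(G) = 3.
A valid 3-coloring: color 1: [4, 12, 19]; color 2: [2, 6, 8, 13]; color 3: [0, 10, 20, 21].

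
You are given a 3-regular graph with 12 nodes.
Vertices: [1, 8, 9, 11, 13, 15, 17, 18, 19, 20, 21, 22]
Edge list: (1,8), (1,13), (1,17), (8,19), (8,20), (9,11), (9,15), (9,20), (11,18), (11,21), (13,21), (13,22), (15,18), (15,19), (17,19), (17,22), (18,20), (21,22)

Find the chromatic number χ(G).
χ(G) = 3

Clique number ω(G) = 3 (lower bound: χ ≥ ω).
The clique on [13, 21, 22] has size 3, forcing χ ≥ 3, and the coloring below uses 3 colors, so χ(G) = 3.
A valid 3-coloring: color 1: [8, 11, 13, 15, 17]; color 2: [1, 19, 20, 21]; color 3: [9, 18, 22].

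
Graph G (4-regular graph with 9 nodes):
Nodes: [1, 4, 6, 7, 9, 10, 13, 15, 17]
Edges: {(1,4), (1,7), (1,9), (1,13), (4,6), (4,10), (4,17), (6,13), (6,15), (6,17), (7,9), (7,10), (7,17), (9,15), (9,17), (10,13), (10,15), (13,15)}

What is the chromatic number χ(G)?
Clique number ω(G) = 3 (lower bound: χ ≥ ω).
The clique on [1, 7, 9] has size 3, forcing χ ≥ 3, and the coloring below uses 3 colors, so χ(G) = 3.
A valid 3-coloring: color 1: [4, 7, 13]; color 2: [6, 9, 10]; color 3: [1, 15, 17].

χ(G) = 3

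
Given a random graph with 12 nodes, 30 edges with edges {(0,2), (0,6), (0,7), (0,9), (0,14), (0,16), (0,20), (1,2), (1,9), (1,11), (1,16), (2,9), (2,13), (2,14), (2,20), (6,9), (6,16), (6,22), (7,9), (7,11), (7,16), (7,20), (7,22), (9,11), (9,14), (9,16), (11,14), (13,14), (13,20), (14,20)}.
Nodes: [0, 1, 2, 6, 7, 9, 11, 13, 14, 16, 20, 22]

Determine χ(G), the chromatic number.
χ(G) = 4

Clique number ω(G) = 4 (lower bound: χ ≥ ω).
The clique on [0, 6, 9, 16] has size 4, forcing χ ≥ 4, and the coloring below uses 4 colors, so χ(G) = 4.
A valid 4-coloring: color 1: [9, 20, 22]; color 2: [0, 1, 13]; color 3: [2, 11, 16]; color 4: [6, 7, 14].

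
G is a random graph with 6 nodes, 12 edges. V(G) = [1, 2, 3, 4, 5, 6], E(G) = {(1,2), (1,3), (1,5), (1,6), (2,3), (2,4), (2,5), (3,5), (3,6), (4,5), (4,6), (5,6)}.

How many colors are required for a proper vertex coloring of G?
χ(G) = 4

Clique number ω(G) = 4 (lower bound: χ ≥ ω).
The clique on [1, 2, 3, 5] has size 4, forcing χ ≥ 4, and the coloring below uses 4 colors, so χ(G) = 4.
A valid 4-coloring: color 1: [5]; color 2: [2, 6]; color 3: [1, 4]; color 4: [3].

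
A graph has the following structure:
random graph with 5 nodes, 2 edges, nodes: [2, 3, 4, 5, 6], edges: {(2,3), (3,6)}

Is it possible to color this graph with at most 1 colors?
No, G is not 1-colorable

Edge (2,3) forces its endpoints to differ, so 1 color is not enough.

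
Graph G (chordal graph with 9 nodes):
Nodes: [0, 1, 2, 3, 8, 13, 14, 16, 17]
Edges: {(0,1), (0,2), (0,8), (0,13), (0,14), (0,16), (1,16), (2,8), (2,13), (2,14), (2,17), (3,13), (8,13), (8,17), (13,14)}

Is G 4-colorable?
A valid 4-coloring: color 1: [0, 3, 17]; color 2: [1, 13]; color 3: [2, 16]; color 4: [8, 14].
(χ(G) = 4 ≤ 4.)

Yes, G is 4-colorable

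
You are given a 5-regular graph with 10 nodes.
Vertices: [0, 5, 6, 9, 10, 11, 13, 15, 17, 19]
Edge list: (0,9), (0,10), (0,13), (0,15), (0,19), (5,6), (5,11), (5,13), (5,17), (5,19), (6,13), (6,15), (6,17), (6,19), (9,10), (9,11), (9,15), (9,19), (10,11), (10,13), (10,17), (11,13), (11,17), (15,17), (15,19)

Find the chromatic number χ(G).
χ(G) = 4

Clique number ω(G) = 4 (lower bound: χ ≥ ω).
The clique on [0, 9, 15, 19] has size 4, forcing χ ≥ 4, and the coloring below uses 4 colors, so χ(G) = 4.
A valid 4-coloring: color 1: [6, 9]; color 2: [0, 11]; color 3: [5, 10, 15]; color 4: [13, 17, 19].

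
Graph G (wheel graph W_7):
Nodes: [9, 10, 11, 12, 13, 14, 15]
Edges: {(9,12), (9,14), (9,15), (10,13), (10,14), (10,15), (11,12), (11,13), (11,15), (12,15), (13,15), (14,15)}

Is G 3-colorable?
A valid 3-coloring: color 1: [15]; color 2: [12, 13, 14]; color 3: [9, 10, 11].
(χ(G) = 3 ≤ 3.)

Yes, G is 3-colorable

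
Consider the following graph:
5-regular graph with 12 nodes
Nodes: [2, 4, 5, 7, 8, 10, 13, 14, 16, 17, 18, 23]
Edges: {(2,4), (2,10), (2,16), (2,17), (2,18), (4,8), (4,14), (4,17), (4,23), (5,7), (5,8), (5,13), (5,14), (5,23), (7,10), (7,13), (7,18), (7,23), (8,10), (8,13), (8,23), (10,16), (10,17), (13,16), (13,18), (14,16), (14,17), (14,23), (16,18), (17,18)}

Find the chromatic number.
Clique number ω(G) = 3 (lower bound: χ ≥ ω).
Suppose a proper 3-coloring c exists. The clique [2, 4, 17] takes 3 distinct colors; by symmetry let c(2) = 1, c(4) = 2, c(17) = 3.
- Vertex 10: neighbors [2, 17] already have colors [1, 3] ⇒ c(10) = 2.
- Vertex 14: neighbors [4, 17] already have colors [2, 3] ⇒ c(14) = 1.
- Vertex 18: neighbors [2, 17] already have colors [1, 3] ⇒ c(18) = 2.
- Vertex 23: neighbors [14, 4] already have colors [1, 2] ⇒ c(23) = 3.
- Vertex 5: neighbors [14, 23] already have colors [1, 3] ⇒ c(5) = 2.
- Vertex 7: neighbors [5, 23] already have colors [2, 3] ⇒ c(7) = 1.
- Vertex 13: neighbors [7, 5] already have colors [1, 2] ⇒ c(13) = 3.
- Vertex 16: neighbors [2, 10, 13] already have colors [1, 2, 3] — all 3 colors blocked. Contradiction.
The forced assignments end in a contradiction, so G has no proper 3-coloring (χ ≥ 4).
The coloring below uses 4 colors, so χ(G) = 4.
A valid 4-coloring: color 1: [16, 17, 23]; color 2: [2, 7, 8, 14]; color 3: [4, 10, 13]; color 4: [5, 18].

χ(G) = 4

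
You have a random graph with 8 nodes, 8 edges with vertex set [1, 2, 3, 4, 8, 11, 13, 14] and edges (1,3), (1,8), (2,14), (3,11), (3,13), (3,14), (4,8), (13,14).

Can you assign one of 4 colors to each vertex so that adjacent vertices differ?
Yes, G is 4-colorable

A valid 4-coloring: color 1: [2, 3, 8]; color 2: [1, 4, 11, 14]; color 3: [13].
(χ(G) = 3 ≤ 4.)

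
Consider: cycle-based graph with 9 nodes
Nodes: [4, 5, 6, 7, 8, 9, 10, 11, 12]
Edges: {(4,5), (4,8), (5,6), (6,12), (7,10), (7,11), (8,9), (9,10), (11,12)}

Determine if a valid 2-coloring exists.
No, G is not 2-colorable

Odd cycle [11, 12, 6, 5, 4, 8, 9, 10, 7] needs 3 colors (χ ≥ 3).
Hence χ(G) ≥ 3 > 2, so no proper 2-coloring exists.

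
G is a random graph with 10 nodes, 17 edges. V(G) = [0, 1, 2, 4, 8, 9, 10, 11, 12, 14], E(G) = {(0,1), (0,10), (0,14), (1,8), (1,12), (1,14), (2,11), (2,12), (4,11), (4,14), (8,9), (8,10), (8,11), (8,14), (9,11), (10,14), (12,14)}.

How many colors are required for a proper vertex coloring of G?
Clique number ω(G) = 3 (lower bound: χ ≥ ω).
The clique on [8, 9, 11] has size 3, forcing χ ≥ 3, and the coloring below uses 3 colors, so χ(G) = 3.
A valid 3-coloring: color 1: [11, 14]; color 2: [0, 4, 8, 12]; color 3: [1, 2, 9, 10].

χ(G) = 3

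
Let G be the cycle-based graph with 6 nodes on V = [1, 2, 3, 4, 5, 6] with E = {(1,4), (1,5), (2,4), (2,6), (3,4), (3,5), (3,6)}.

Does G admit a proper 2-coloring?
Yes, G is 2-colorable

A valid 2-coloring: color 1: [4, 5, 6]; color 2: [1, 2, 3].
(χ(G) = 2 ≤ 2.)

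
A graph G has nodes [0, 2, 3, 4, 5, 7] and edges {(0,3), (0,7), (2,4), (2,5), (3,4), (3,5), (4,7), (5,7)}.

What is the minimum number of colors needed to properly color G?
χ(G) = 2

Clique number ω(G) = 2 (lower bound: χ ≥ ω).
The graph is bipartite (no odd cycle), so 2 colors suffice: χ(G) = 2.
A valid 2-coloring: color 1: [2, 3, 7]; color 2: [0, 4, 5].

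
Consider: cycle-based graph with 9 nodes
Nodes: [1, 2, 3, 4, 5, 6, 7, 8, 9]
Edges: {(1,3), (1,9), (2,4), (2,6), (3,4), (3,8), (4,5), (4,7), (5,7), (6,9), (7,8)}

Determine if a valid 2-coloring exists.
The clique on vertices [4, 5, 7] has size 3 > 2, so it alone needs 3 colors.

No, G is not 2-colorable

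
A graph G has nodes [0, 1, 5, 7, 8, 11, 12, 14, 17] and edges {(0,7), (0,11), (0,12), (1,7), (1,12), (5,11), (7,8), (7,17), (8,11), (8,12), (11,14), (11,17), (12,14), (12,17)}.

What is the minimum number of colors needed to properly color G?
Clique number ω(G) = 2 (lower bound: χ ≥ ω).
The graph is bipartite (no odd cycle), so 2 colors suffice: χ(G) = 2.
A valid 2-coloring: color 1: [7, 11, 12]; color 2: [0, 1, 5, 8, 14, 17].

χ(G) = 2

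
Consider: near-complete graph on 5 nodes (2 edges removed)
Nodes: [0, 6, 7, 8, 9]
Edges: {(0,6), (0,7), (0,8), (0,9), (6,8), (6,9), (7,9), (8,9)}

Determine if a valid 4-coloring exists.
Yes, G is 4-colorable

A valid 4-coloring: color 1: [0]; color 2: [9]; color 3: [7, 8]; color 4: [6].
(χ(G) = 4 ≤ 4.)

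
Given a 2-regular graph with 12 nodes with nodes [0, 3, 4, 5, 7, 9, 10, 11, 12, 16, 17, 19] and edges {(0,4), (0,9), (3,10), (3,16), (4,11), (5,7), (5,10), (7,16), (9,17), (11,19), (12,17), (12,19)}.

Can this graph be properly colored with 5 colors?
Yes, G is 5-colorable

A valid 5-coloring: color 1: [4, 9, 10, 16, 19]; color 2: [0, 3, 7, 11, 17]; color 3: [5, 12].
(χ(G) = 3 ≤ 5.)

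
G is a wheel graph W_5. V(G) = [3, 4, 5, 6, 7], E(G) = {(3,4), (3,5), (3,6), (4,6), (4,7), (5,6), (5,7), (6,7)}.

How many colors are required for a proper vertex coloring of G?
Clique number ω(G) = 3 (lower bound: χ ≥ ω).
The clique on [3, 4, 6] has size 3, forcing χ ≥ 3, and the coloring below uses 3 colors, so χ(G) = 3.
A valid 3-coloring: color 1: [6]; color 2: [3, 7]; color 3: [4, 5].

χ(G) = 3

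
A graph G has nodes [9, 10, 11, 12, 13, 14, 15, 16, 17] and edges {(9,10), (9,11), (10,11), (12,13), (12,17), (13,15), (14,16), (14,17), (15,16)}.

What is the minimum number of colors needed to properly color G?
χ(G) = 3

Clique number ω(G) = 3 (lower bound: χ ≥ ω).
The clique on [9, 10, 11] has size 3, forcing χ ≥ 3, and the coloring below uses 3 colors, so χ(G) = 3.
A valid 3-coloring: color 1: [11, 13, 16, 17]; color 2: [10, 12, 14, 15]; color 3: [9].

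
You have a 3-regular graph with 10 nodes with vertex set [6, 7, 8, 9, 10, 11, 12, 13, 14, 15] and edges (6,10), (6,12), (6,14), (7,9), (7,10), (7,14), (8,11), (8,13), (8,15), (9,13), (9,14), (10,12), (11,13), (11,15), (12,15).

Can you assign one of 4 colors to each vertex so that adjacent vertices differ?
Yes, G is 4-colorable

A valid 4-coloring: color 1: [7, 11, 12]; color 2: [10, 13, 14, 15]; color 3: [6, 8, 9].
(χ(G) = 3 ≤ 4.)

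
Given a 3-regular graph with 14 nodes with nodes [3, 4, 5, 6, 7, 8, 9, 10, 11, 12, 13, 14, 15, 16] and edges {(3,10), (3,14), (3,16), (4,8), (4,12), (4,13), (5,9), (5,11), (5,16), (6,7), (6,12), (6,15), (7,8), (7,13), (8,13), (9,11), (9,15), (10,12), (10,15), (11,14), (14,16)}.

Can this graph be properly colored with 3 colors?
A valid 3-coloring: color 1: [5, 12, 13, 14, 15]; color 2: [3, 6, 8, 9]; color 3: [4, 7, 10, 11, 16].
(χ(G) = 3 ≤ 3.)

Yes, G is 3-colorable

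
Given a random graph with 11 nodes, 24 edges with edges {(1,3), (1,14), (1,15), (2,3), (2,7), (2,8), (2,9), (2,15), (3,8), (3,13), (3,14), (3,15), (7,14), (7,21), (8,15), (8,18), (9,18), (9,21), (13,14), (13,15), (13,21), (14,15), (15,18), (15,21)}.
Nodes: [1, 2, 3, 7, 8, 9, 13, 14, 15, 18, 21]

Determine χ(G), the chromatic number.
Clique number ω(G) = 4 (lower bound: χ ≥ ω).
The clique on [2, 3, 8, 15] has size 4, forcing χ ≥ 4, and the coloring below uses 4 colors, so χ(G) = 4.
A valid 4-coloring: color 1: [7, 9, 15]; color 2: [3, 18, 21]; color 3: [2, 14]; color 4: [1, 8, 13].

χ(G) = 4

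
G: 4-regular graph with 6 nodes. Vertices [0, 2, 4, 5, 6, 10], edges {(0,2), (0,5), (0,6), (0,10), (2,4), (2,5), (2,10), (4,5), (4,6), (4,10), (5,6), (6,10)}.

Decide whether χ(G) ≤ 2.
The clique on vertices [0, 2, 10] has size 3 > 2, so it alone needs 3 colors.

No, G is not 2-colorable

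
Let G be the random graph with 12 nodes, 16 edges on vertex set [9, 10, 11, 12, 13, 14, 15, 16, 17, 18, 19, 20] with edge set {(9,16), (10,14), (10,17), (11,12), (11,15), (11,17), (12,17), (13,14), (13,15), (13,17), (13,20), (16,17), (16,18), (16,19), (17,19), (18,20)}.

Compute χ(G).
Clique number ω(G) = 3 (lower bound: χ ≥ ω).
The clique on [11, 12, 17] has size 3, forcing χ ≥ 3, and the coloring below uses 3 colors, so χ(G) = 3.
A valid 3-coloring: color 1: [9, 14, 15, 17, 18]; color 2: [10, 11, 13, 16]; color 3: [12, 19, 20].

χ(G) = 3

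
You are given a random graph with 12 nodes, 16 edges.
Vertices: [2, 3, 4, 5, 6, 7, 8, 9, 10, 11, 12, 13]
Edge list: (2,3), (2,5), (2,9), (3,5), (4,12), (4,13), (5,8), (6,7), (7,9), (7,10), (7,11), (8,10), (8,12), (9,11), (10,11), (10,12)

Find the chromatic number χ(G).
χ(G) = 3

Clique number ω(G) = 3 (lower bound: χ ≥ ω).
The clique on [2, 3, 5] has size 3, forcing χ ≥ 3, and the coloring below uses 3 colors, so χ(G) = 3.
A valid 3-coloring: color 1: [2, 4, 7, 8]; color 2: [3, 6, 9, 10, 13]; color 3: [5, 11, 12].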